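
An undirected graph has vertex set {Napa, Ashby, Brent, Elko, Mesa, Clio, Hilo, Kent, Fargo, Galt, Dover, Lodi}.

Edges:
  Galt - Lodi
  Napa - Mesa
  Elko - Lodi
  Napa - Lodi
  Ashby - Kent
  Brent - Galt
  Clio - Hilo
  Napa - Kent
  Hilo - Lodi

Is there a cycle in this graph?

DFS, tracking each vertex's parent; an edge to a visited non-parent vertex closes a cycle.
Start from Napa:
visit Napa (parent –)
  visit Mesa (parent Napa)
    Mesa–Napa: parent, skip
  visit Lodi (parent Napa)
    visit Galt (parent Lodi)
      Galt–Lodi: parent, skip
      visit Brent (parent Galt)
        Brent–Galt: parent, skip
    visit Hilo (parent Lodi)
      Hilo–Lodi: parent, skip
      visit Clio (parent Hilo)
        Clio–Hilo: parent, skip
    visit Elko (parent Lodi)
      Elko–Lodi: parent, skip
    Lodi–Napa: parent, skip
  visit Kent (parent Napa)
    visit Ashby (parent Kent)
      Ashby–Kent: parent, skip
    Kent–Napa: parent, skip
visit Fargo (parent –)
visit Dover (parent –)
No non-parent visited neighbor found — the graph is a forest.

No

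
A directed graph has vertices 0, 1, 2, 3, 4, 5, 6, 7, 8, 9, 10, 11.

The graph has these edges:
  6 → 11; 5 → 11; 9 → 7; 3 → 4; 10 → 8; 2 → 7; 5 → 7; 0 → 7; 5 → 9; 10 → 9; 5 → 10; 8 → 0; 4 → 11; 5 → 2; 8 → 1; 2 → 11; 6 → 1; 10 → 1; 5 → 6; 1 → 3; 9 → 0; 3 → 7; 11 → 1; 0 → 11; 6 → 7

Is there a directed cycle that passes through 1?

Yes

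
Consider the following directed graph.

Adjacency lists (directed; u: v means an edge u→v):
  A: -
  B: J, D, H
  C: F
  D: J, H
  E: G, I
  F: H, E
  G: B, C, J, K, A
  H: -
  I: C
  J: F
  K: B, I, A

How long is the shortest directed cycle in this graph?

4

For each vertex v, BFS finds the shortest path from v back to v.
The shortest such closed walk is E → I → C → F → E, length 4.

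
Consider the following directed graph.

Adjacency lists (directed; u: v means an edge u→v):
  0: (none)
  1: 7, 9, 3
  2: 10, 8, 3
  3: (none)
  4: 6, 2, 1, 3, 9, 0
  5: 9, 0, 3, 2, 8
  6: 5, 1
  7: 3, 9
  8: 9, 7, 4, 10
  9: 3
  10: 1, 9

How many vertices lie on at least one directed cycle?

5

A vertex is on a directed cycle iff it belongs to a strongly connected component of size ≥ 2 (or has a self-loop).
The vertices on cycles are {2, 4, 5, 6, 8} — 5 in total.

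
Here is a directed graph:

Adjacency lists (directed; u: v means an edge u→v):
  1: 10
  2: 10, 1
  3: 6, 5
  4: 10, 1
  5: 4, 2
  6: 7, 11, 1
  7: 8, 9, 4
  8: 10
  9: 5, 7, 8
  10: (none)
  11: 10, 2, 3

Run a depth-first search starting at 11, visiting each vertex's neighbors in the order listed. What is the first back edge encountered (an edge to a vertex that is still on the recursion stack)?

9→7

DFS from 11 (visiting each vertex's neighbors in the order listed); mark gray on enter, black on exit:
11 gray
  10 gray
  10 black
  2 gray
    2→10: 10 black — skip
    1 gray
      1→10: 10 black — skip
    1 black
  2 black
  3 gray
    6 gray
      7 gray
        8 gray
          8→10: 10 black — skip
        8 black
        9 gray
          5 gray
            4 gray
              4→10: 10 black — skip
              4→1: 1 black — skip
            4 black
            5→2: 2 black — skip
          5 black
          9→7: 7 is gray → back edge
First back edge: 9 → 7.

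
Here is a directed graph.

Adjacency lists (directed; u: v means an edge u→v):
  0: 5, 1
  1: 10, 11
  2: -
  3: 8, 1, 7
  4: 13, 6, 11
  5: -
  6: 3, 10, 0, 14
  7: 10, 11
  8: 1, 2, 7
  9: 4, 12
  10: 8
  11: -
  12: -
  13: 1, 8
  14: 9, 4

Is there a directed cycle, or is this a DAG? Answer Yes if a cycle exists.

DFS with white/gray/black marking, starting from 11:
11 gray
11 black
0 gray
  5 gray
  5 black
  1 gray
    10 gray
      8 gray
        8→1: 1 is gray → back edge
Back edge found, so a cycle exists: 1 → 10 → 8 → 1.

Yes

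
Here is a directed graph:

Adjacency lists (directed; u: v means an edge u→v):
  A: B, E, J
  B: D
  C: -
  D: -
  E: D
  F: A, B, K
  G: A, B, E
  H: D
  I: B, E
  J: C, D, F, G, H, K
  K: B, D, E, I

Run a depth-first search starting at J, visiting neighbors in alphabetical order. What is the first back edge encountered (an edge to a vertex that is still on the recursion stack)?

A->J

DFS from J (visiting neighbors in alphabetical order); mark gray on enter, black on exit:
J gray
  C gray
  C black
  D gray
  D black
  F gray
    A gray
      B gray
        B→D: D black — skip
      B black
      E gray
        E→D: D black — skip
      E black
      A→J: J is gray → back edge
First back edge: A → J.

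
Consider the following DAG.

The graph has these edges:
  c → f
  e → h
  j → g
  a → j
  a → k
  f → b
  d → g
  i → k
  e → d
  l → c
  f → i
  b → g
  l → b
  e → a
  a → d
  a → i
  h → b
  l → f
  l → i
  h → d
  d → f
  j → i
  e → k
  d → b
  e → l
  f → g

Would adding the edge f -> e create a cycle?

Yes

Adding f→e creates a cycle iff e can already reach f.
Path from e: e → l → f.
So e → … → f → e is a cycle.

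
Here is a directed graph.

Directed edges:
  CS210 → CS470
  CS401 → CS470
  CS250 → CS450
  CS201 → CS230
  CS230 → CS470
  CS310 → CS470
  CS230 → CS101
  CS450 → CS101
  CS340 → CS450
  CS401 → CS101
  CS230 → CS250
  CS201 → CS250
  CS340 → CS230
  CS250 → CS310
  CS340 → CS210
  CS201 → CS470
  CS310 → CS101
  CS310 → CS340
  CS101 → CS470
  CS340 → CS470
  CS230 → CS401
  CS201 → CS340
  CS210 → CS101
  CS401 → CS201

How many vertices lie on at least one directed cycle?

6

A vertex is on a directed cycle iff it belongs to a strongly connected component of size ≥ 2 (or has a self-loop).
The vertices on cycles are {CS201, CS230, CS250, CS310, CS340, CS401} — 6 in total.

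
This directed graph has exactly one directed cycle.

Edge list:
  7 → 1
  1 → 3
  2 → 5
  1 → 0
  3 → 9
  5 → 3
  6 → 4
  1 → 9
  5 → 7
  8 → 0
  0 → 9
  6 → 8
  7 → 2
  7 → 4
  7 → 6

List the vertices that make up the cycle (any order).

2, 5, 7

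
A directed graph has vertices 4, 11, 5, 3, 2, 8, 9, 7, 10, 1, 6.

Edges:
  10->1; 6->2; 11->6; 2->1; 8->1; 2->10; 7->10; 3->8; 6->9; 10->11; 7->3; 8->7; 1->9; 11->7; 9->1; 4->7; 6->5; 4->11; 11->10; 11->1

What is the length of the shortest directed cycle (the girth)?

For each vertex v, BFS finds the shortest path from v back to v.
The shortest such closed walk is 11 → 10 → 11, length 2.

2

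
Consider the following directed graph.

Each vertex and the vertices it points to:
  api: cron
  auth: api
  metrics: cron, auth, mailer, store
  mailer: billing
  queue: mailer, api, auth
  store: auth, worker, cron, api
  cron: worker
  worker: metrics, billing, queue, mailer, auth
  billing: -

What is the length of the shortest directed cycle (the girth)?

For each vertex v, BFS finds the shortest path from v back to v.
The shortest such closed walk is worker → metrics → cron → worker, length 3.

3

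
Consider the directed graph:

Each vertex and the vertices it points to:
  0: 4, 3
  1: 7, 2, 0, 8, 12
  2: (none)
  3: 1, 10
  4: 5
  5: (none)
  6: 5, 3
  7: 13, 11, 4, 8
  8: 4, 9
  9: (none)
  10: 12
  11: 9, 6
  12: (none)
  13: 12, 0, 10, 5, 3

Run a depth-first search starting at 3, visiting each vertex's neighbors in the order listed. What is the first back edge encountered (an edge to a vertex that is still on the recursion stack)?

DFS from 3 (visiting each vertex's neighbors in the order listed); mark gray on enter, black on exit:
3 gray
  1 gray
    7 gray
      13 gray
        12 gray
        12 black
        0 gray
          4 gray
            5 gray
            5 black
          4 black
          0→3: 3 is gray → back edge
First back edge: 0 → 3.

0→3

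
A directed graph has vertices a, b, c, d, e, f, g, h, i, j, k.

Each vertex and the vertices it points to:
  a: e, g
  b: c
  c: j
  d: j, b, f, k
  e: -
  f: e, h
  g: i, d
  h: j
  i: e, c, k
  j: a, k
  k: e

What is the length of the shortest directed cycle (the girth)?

4

For each vertex v, BFS finds the shortest path from v back to v.
The shortest such closed walk is g → d → j → a → g, length 4.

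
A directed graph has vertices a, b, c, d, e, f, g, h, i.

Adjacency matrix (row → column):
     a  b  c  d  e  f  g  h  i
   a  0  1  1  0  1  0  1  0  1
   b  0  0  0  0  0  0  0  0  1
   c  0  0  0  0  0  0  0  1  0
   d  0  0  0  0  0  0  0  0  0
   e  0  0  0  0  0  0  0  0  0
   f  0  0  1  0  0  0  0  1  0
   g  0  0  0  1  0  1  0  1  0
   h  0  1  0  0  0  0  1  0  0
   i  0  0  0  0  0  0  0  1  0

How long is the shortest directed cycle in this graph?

2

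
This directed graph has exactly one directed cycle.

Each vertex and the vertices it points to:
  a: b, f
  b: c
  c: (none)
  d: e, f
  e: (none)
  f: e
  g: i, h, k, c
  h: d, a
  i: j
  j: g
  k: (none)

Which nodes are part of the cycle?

g, i, j

DFS with gray/black marking from g:
g gray
  i gray
    j gray
      j→g: g is gray → back edge
Back edge closes the cycle g → i → j → g; its vertices are {g, i, j}.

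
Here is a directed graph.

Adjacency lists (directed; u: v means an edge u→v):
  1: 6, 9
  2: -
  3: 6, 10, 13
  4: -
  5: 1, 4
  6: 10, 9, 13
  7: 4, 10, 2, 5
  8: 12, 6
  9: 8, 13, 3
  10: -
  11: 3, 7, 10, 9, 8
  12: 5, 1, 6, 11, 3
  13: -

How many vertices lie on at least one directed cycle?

9

A vertex is on a directed cycle iff it belongs to a strongly connected component of size ≥ 2 (or has a self-loop).
The vertices on cycles are {1, 3, 5, 6, 7, 8, 9, 11, 12} — 9 in total.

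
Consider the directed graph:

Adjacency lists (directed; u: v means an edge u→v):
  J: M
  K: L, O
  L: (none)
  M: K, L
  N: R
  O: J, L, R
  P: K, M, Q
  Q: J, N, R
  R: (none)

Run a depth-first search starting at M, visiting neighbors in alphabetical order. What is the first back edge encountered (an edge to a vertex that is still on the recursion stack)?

J->M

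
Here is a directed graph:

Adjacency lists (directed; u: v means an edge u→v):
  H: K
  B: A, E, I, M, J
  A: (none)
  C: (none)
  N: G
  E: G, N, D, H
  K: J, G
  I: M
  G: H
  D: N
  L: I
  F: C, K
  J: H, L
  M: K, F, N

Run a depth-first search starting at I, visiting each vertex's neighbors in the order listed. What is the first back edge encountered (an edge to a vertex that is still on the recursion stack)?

H→K

DFS from I (visiting each vertex's neighbors in the order listed); mark gray on enter, black on exit:
I gray
  M gray
    K gray
      J gray
        H gray
          H→K: K is gray → back edge
First back edge: H → K.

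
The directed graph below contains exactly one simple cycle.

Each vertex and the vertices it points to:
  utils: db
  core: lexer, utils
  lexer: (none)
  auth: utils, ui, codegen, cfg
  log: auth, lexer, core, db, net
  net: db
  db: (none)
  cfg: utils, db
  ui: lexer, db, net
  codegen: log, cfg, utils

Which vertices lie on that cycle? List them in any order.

DFS with gray/black marking from auth:
auth gray
  utils gray
    db gray
    db black
  utils black
  ui gray
    lexer gray
    lexer black
    ui→db: db black — skip
    net gray
      net→db: db black — skip
    net black
  ui black
  codegen gray
    log gray
      log→auth: auth is gray → back edge
Back edge closes the cycle auth → codegen → log → auth; its vertices are {log, auth, codegen}.

log, auth, codegen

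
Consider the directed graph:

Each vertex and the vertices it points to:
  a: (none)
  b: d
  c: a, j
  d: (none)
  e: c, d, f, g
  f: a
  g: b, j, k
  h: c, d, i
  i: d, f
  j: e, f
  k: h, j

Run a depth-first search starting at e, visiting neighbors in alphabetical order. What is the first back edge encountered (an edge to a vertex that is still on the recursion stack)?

DFS from e (visiting neighbors in alphabetical order); mark gray on enter, black on exit:
e gray
  c gray
    a gray
    a black
    j gray
      j→e: e is gray → back edge
First back edge: j → e.

j->e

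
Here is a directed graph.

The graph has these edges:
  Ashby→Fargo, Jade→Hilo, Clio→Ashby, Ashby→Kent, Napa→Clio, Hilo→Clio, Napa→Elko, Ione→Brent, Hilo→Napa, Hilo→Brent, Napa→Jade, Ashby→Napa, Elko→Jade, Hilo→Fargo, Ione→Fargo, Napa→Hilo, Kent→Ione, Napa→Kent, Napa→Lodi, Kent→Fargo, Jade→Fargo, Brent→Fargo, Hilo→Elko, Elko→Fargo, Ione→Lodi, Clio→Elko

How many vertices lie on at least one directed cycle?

A vertex is on a directed cycle iff it belongs to a strongly connected component of size ≥ 2 (or has a self-loop).
The vertices on cycles are {Clio, Elko, Hilo, Jade, Napa, Ashby} — 6 in total.

6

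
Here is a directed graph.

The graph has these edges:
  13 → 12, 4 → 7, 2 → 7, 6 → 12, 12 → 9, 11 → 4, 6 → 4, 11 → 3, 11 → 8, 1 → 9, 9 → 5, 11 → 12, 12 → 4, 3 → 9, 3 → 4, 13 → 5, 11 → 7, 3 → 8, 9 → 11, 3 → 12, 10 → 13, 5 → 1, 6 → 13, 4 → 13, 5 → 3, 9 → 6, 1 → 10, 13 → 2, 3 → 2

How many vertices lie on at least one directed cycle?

A vertex is on a directed cycle iff it belongs to a strongly connected component of size ≥ 2 (or has a self-loop).
The vertices on cycles are {1, 3, 4, 5, 6, 9, 10, 11, 12, 13} — 10 in total.

10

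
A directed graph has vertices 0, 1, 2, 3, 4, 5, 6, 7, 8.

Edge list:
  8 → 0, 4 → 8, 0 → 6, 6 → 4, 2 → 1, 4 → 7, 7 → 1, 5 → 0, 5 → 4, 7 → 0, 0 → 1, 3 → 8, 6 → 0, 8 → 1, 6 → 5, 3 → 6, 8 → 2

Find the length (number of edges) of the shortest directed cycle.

For each vertex v, BFS finds the shortest path from v back to v.
The shortest such closed walk is 6 → 0 → 6, length 2.

2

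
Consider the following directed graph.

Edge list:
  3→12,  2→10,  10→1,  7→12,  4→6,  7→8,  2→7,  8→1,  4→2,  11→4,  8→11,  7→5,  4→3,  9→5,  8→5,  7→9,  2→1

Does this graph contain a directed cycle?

DFS with white/gray/black marking, starting from 9:
9 gray
  5 gray
  5 black
9 black
1 gray
1 black
2 gray
  10 gray
    10→1: 1 black — skip
  10 black
  2→1: 1 black — skip
  7 gray
    12 gray
    12 black
    8 gray
      8→1: 1 black — skip
      8→5: 5 black — skip
      11 gray
        4 gray
          4→2: 2 is gray → back edge
Back edge found, so a cycle exists: 2 → 7 → 8 → 11 → 4 → 2.

Yes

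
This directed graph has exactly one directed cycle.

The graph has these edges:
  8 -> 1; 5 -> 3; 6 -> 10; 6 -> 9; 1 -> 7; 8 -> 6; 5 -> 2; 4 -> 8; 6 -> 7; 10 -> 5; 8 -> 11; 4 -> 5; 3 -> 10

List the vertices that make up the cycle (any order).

DFS with gray/black marking from 5:
5 gray
  2 gray
  2 black
  3 gray
    10 gray
      10→5: 5 is gray → back edge
Back edge closes the cycle 5 → 3 → 10 → 5; its vertices are {3, 5, 10}.

3, 5, 10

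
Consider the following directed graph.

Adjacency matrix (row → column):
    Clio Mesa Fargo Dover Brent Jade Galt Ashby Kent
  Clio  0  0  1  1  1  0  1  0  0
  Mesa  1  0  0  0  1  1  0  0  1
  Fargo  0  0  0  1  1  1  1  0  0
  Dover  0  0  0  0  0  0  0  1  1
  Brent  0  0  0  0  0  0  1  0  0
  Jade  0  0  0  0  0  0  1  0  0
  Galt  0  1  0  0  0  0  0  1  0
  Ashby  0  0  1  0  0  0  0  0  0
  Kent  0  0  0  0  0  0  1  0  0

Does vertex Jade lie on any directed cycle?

Jade is on a cycle iff Jade can reach itself via ≥1 edge.
Jade → Galt → Mesa → Jade — yes.

Yes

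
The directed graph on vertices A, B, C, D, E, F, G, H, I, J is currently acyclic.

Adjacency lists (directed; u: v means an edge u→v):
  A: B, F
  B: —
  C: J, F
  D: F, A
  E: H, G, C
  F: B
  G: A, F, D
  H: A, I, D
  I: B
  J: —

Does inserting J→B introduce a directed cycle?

Adding J→B creates a cycle iff B can already reach J.
Explore from B: no path reaches J. The graph stays acyclic.

No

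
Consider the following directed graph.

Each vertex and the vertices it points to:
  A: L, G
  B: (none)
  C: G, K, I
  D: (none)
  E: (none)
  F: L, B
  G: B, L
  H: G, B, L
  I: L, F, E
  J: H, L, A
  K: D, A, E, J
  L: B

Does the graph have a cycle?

No

DFS with white/gray/black marking, starting from A:
A gray
  L gray
    B gray
    B black
  L black
  G gray
    G→B: B black — skip
    G→L: L black — skip
  G black
A black
C gray
  C→G: G black — skip
  K gray
    D gray
    D black
    K→A: A black — skip
    E gray
    E black
    J gray
      H gray
        H→G: G black — skip
        H→B: B black — skip
        H→L: L black — skip
      H black
      J→L: L black — skip
      J→A: A black — skip
    J black
  K black
  I gray
    I→L: L black — skip
    F gray
      F→L: L black — skip
      F→B: B black — skip
    F black
    I→E: E black — skip
  I black
C black
Every edge goes to a white or black vertex — no back edge, so the graph is acyclic.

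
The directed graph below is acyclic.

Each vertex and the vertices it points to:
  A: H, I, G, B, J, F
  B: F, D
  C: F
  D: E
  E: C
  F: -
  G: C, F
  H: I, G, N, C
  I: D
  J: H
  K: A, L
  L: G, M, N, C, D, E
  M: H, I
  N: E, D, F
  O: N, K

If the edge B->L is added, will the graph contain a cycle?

No

Adding B→L creates a cycle iff L can already reach B.
Explore from L: no path reaches B. The graph stays acyclic.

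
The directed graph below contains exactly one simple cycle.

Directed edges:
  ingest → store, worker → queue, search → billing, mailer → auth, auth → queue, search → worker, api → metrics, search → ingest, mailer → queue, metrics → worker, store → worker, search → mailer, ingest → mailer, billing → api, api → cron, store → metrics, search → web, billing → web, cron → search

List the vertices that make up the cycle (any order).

DFS with gray/black marking from search:
search gray
  billing gray
    web gray
    web black
    api gray
      metrics gray
        worker gray
          queue gray
          queue black
        worker black
      metrics black
      cron gray
        cron→search: search is gray → back edge
Back edge closes the cycle search → billing → api → cron → search; its vertices are {api, cron, search, billing}.

api, cron, search, billing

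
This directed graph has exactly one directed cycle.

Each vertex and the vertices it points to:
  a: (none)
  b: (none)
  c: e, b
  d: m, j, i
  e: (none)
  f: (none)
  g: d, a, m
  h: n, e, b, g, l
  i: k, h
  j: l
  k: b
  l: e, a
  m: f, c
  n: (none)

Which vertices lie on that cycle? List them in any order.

d, g, h, i

DFS with gray/black marking from g:
g gray
  d gray
    m gray
      f gray
      f black
      c gray
        e gray
        e black
        b gray
        b black
      c black
    m black
    j gray
      l gray
        l→e: e black — skip
        a gray
        a black
      l black
    j black
    i gray
      k gray
        k→b: b black — skip
      k black
      h gray
        n gray
        n black
        h→e: e black — skip
        h→b: b black — skip
        h→g: g is gray → back edge
Back edge closes the cycle g → d → i → h → g; its vertices are {d, g, h, i}.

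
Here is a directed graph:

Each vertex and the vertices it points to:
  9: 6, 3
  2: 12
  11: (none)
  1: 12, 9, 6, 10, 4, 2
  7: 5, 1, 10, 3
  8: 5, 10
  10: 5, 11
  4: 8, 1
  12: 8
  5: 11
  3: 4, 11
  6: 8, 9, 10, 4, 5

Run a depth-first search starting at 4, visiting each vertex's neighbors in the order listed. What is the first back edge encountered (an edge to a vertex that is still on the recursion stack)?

DFS from 4 (visiting each vertex's neighbors in the order listed); mark gray on enter, black on exit:
4 gray
  8 gray
    5 gray
      11 gray
      11 black
    5 black
    10 gray
      10→5: 5 black — skip
      10→11: 11 black — skip
    10 black
  8 black
  1 gray
    12 gray
      12→8: 8 black — skip
    12 black
    9 gray
      6 gray
        6→8: 8 black — skip
        6→9: 9 is gray → back edge
First back edge: 6 → 9.

6→9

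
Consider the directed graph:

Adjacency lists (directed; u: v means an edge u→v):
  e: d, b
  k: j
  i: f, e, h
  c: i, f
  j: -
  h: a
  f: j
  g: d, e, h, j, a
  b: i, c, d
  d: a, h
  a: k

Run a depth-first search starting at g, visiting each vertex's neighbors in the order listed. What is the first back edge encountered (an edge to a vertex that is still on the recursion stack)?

DFS from g (visiting each vertex's neighbors in the order listed); mark gray on enter, black on exit:
g gray
  d gray
    a gray
      k gray
        j gray
        j black
      k black
    a black
    h gray
      h→a: a black — skip
    h black
  d black
  e gray
    e→d: d black — skip
    b gray
      i gray
        f gray
          f→j: j black — skip
        f black
        i→e: e is gray → back edge
First back edge: i → e.

i→e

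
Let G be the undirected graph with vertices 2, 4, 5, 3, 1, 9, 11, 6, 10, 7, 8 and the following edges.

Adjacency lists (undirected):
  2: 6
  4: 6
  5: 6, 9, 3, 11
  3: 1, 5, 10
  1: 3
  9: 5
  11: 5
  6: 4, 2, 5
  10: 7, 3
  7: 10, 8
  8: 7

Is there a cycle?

DFS, tracking each vertex's parent; an edge to a visited non-parent vertex closes a cycle.
Start from 4:
visit 4 (parent –)
  visit 6 (parent 4)
    6–4: parent, skip
    visit 2 (parent 6)
      2–6: parent, skip
    visit 5 (parent 6)
      5–6: parent, skip
      visit 9 (parent 5)
        9–5: parent, skip
      visit 3 (parent 5)
        visit 1 (parent 3)
          1–3: parent, skip
        3–5: parent, skip
        visit 10 (parent 3)
          visit 7 (parent 10)
            7–10: parent, skip
            visit 8 (parent 7)
              8–7: parent, skip
          10–3: parent, skip
      visit 11 (parent 5)
        11–5: parent, skip
No non-parent visited neighbor found — the graph is a forest.

No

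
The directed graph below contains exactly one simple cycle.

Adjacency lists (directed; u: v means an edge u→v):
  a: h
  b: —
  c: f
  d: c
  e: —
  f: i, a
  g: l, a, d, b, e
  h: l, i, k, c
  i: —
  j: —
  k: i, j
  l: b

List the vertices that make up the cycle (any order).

DFS with gray/black marking from a:
a gray
  h gray
    l gray
      b gray
      b black
    l black
    i gray
    i black
    k gray
      k→i: i black — skip
      j gray
      j black
    k black
    c gray
      f gray
        f→i: i black — skip
        f→a: a is gray → back edge
Back edge closes the cycle a → h → c → f → a; its vertices are {a, c, f, h}.

a, c, f, h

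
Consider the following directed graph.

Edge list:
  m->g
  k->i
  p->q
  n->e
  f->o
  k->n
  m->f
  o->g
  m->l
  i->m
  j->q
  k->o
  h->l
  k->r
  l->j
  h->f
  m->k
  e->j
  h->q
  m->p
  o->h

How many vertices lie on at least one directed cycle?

A vertex is on a directed cycle iff it belongs to a strongly connected component of size ≥ 2 (or has a self-loop).
The vertices on cycles are {f, h, i, k, m, o} — 6 in total.

6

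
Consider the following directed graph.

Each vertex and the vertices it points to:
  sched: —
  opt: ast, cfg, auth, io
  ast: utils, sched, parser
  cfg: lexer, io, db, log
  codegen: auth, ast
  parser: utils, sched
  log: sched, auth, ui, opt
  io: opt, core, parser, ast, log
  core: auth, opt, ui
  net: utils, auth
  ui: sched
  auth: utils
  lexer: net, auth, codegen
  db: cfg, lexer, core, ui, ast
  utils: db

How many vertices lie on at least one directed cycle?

A vertex is on a directed cycle iff it belongs to a strongly connected component of size ≥ 2 (or has a self-loop).
The vertices on cycles are {db, io, ast, cfg, log, net, opt, auth, core, lexer, utils, parser, codegen} — 13 in total.

13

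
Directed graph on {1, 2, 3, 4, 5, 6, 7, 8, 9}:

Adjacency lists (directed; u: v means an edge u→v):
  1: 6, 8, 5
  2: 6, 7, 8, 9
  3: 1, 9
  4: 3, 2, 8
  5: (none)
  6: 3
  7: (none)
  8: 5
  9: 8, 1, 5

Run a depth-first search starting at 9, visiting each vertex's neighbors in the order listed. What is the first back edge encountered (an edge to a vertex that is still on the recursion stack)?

3->1

DFS from 9 (visiting each vertex's neighbors in the order listed); mark gray on enter, black on exit:
9 gray
  8 gray
    5 gray
    5 black
  8 black
  1 gray
    6 gray
      3 gray
        3→1: 1 is gray → back edge
First back edge: 3 → 1.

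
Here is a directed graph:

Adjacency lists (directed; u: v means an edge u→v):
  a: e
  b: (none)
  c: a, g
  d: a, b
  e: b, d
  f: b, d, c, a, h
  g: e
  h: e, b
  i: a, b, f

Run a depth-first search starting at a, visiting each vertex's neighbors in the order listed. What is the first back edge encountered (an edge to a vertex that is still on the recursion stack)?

d→a

DFS from a (visiting each vertex's neighbors in the order listed); mark gray on enter, black on exit:
a gray
  e gray
    b gray
    b black
    d gray
      d→a: a is gray → back edge
First back edge: d → a.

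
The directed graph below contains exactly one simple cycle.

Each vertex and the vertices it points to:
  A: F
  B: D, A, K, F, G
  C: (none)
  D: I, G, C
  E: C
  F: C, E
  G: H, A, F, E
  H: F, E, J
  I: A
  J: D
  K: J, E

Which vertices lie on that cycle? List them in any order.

D, G, H, J

DFS with gray/black marking from D:
D gray
  I gray
    A gray
      F gray
        C gray
        C black
        E gray
          E→C: C black — skip
        E black
      F black
    A black
  I black
  G gray
    H gray
      H→F: F black — skip
      H→E: E black — skip
      J gray
        J→D: D is gray → back edge
Back edge closes the cycle D → G → H → J → D; its vertices are {D, G, H, J}.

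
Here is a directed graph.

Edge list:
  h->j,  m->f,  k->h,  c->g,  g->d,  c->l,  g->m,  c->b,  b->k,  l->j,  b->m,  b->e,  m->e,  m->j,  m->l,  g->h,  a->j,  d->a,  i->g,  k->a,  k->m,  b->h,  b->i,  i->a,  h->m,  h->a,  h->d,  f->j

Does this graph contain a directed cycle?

No

DFS with white/gray/black marking, starting from e:
e gray
e black
a gray
  j gray
  j black
a black
b gray
  h gray
    m gray
      m→e: e black — skip
      f gray
        f→j: j black — skip
      f black
      l gray
        l→j: j black — skip
      l black
      m→j: j black — skip
    m black
    h→j: j black — skip
    d gray
      d→a: a black — skip
    d black
    h→a: a black — skip
  h black
  b→e: e black — skip
  b→m: m black — skip
  k gray
    k→h: h black — skip
    k→a: a black — skip
    k→m: m black — skip
  k black
  i gray
    g gray
      g→h: h black — skip
      g→d: d black — skip
      g→m: m black — skip
    g black
    i→a: a black — skip
  i black
b black
c gray
  c→g: g black — skip
  c→l: l black — skip
  c→b: b black — skip
c black
Every edge goes to a white or black vertex — no back edge, so the graph is acyclic.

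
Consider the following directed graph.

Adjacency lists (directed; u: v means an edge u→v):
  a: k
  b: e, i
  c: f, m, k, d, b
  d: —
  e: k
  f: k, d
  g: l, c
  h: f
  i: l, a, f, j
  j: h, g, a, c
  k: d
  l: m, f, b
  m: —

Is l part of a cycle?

Yes

l is on a cycle iff l can reach itself via ≥1 edge.
l → b → i → l — yes.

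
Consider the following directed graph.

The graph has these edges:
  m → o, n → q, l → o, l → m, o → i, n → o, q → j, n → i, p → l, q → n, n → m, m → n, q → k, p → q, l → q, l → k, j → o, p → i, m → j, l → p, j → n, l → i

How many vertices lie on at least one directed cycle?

A vertex is on a directed cycle iff it belongs to a strongly connected component of size ≥ 2 (or has a self-loop).
The vertices on cycles are {j, l, m, n, p, q} — 6 in total.

6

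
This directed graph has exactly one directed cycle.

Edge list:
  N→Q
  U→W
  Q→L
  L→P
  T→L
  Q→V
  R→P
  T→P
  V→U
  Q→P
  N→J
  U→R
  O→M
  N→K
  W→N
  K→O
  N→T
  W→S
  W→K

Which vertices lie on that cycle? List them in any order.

N, Q, U, V, W

DFS with gray/black marking from W:
W gray
  N gray
    T gray
      L gray
        P gray
        P black
      L black
      T→P: P black — skip
    T black
    Q gray
      V gray
        U gray
          R gray
            R→P: P black — skip
          R black
          U→W: W is gray → back edge
Back edge closes the cycle W → N → Q → V → U → W; its vertices are {N, Q, U, V, W}.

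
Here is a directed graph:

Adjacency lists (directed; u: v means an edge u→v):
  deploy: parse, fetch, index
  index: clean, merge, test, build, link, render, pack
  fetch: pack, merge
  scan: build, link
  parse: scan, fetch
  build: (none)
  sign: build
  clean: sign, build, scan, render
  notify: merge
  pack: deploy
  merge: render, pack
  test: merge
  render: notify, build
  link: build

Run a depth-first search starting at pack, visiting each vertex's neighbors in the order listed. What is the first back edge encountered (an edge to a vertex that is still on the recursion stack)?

fetch→pack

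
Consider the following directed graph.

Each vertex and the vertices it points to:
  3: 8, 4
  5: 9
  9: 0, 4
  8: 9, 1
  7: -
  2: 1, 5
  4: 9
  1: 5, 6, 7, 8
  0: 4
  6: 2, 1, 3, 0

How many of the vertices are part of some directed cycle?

8

A vertex is on a directed cycle iff it belongs to a strongly connected component of size ≥ 2 (or has a self-loop).
The vertices on cycles are {0, 1, 2, 3, 4, 6, 8, 9} — 8 in total.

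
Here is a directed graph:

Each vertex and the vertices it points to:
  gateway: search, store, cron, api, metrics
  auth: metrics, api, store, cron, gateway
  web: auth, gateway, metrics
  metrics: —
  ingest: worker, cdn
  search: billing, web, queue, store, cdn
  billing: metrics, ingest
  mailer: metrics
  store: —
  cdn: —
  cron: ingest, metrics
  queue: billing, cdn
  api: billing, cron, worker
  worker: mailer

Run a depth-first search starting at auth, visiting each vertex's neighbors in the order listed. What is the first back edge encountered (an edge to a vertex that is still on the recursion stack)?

DFS from auth (visiting each vertex's neighbors in the order listed); mark gray on enter, black on exit:
auth gray
  metrics gray
  metrics black
  api gray
    billing gray
      billing→metrics: metrics black — skip
      ingest gray
        worker gray
          mailer gray
            mailer→metrics: metrics black — skip
          mailer black
        worker black
        cdn gray
        cdn black
      ingest black
    billing black
    cron gray
      cron→ingest: ingest black — skip
      cron→metrics: metrics black — skip
    cron black
    api→worker: worker black — skip
  api black
  store gray
  store black
  auth→cron: cron black — skip
  gateway gray
    search gray
      search→billing: billing black — skip
      web gray
        web→auth: auth is gray → back edge
First back edge: web → auth.

web→auth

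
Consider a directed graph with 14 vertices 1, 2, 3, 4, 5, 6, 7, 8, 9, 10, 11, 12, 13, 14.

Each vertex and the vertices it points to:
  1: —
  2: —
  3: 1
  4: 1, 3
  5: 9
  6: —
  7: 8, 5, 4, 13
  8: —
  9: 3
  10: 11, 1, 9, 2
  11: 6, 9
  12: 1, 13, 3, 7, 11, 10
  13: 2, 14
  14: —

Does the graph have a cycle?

No

DFS with white/gray/black marking, starting from 8:
8 gray
8 black
1 gray
1 black
2 gray
2 black
3 gray
  3→1: 1 black — skip
3 black
4 gray
  4→1: 1 black — skip
  4→3: 3 black — skip
4 black
5 gray
  9 gray
    9→3: 3 black — skip
  9 black
5 black
6 gray
6 black
7 gray
  7→8: 8 black — skip
  7→5: 5 black — skip
  7→4: 4 black — skip
  13 gray
    13→2: 2 black — skip
    14 gray
    14 black
  13 black
7 black
10 gray
  11 gray
    11→6: 6 black — skip
    11→9: 9 black — skip
  11 black
  10→1: 1 black — skip
  10→9: 9 black — skip
  10→2: 2 black — skip
10 black
12 gray
  12→1: 1 black — skip
  12→13: 13 black — skip
  12→3: 3 black — skip
  12→7: 7 black — skip
  12→11: 11 black — skip
  12→10: 10 black — skip
12 black
Every edge goes to a white or black vertex — no back edge, so the graph is acyclic.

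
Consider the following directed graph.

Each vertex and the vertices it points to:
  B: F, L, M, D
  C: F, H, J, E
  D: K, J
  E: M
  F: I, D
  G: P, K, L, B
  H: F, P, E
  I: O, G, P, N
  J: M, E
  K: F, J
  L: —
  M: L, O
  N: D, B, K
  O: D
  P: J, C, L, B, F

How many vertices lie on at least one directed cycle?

14

A vertex is on a directed cycle iff it belongs to a strongly connected component of size ≥ 2 (or has a self-loop).
The vertices on cycles are {B, C, D, E, F, G, H, I, J, K, M, N, O, P} — 14 in total.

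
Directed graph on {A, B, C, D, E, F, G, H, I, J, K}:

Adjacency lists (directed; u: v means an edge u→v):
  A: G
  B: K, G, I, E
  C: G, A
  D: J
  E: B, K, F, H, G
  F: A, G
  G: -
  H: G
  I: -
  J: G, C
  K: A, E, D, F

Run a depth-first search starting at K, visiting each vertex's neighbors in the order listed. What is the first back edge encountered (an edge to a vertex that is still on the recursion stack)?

B->K

DFS from K (visiting each vertex's neighbors in the order listed); mark gray on enter, black on exit:
K gray
  A gray
    G gray
    G black
  A black
  E gray
    B gray
      B→K: K is gray → back edge
First back edge: B → K.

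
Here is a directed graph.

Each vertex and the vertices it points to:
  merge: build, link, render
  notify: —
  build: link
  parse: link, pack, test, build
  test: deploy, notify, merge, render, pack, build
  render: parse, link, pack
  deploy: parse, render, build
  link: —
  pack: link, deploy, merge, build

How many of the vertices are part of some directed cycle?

A vertex is on a directed cycle iff it belongs to a strongly connected component of size ≥ 2 (or has a self-loop).
The vertices on cycles are {pack, test, merge, parse, deploy, render} — 6 in total.

6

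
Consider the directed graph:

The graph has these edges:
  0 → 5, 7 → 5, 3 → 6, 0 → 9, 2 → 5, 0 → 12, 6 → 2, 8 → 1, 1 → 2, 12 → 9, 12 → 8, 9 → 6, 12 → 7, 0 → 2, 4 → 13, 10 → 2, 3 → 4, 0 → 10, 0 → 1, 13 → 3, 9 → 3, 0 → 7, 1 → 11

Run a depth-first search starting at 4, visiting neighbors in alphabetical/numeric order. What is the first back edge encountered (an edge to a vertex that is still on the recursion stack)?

3->4

DFS from 4 (visiting neighbors in alphabetical/numeric order); mark gray on enter, black on exit:
4 gray
  13 gray
    3 gray
      3→4: 4 is gray → back edge
First back edge: 3 → 4.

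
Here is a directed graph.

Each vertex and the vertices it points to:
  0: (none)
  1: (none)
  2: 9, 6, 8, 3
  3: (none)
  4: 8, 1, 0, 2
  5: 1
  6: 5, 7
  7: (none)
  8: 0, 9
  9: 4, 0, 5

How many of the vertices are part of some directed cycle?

4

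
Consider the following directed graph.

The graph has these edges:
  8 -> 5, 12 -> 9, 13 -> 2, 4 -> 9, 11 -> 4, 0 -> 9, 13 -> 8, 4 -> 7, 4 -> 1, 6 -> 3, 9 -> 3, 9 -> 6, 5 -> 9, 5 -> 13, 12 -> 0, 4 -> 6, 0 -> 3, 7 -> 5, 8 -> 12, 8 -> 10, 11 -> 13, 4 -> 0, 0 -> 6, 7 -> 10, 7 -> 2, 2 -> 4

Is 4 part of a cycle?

4 is on a cycle iff 4 can reach itself via ≥1 edge.
4 → 7 → 2 → 4 — yes.

Yes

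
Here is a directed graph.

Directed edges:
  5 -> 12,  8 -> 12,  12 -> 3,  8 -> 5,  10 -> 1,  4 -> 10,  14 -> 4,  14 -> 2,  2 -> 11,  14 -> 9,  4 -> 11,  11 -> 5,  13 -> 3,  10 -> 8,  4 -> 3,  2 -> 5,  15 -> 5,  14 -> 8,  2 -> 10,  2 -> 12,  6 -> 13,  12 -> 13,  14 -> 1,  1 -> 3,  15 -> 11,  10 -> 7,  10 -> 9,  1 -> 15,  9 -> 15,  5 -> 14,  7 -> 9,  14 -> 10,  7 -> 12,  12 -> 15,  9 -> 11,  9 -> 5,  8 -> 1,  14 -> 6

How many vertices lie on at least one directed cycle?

12

A vertex is on a directed cycle iff it belongs to a strongly connected component of size ≥ 2 (or has a self-loop).
The vertices on cycles are {1, 2, 4, 5, 7, 8, 9, 10, 11, 12, 14, 15} — 12 in total.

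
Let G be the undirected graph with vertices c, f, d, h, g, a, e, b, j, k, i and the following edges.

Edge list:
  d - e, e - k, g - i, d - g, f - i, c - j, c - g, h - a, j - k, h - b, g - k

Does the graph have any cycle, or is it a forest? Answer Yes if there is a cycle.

DFS, tracking each vertex's parent; an edge to a visited non-parent vertex closes a cycle.
Start from g:
visit g (parent –)
  visit c (parent g)
    visit j (parent c)
      j–c: parent, skip
      visit k (parent j)
        k–g: g visited and ≠ parent → cycle
Cycle: g – c – j – k – g.

Yes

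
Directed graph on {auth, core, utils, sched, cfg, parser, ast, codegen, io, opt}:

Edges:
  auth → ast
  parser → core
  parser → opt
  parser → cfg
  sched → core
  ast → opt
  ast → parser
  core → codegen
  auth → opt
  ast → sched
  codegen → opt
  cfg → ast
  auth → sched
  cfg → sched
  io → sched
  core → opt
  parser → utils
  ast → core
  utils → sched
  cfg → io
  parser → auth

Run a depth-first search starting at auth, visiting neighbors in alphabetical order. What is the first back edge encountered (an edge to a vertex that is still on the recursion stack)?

parser->auth

DFS from auth (visiting neighbors in alphabetical order); mark gray on enter, black on exit:
auth gray
  ast gray
    core gray
      codegen gray
        opt gray
        opt black
      codegen black
      core→opt: opt black — skip
    core black
    ast→opt: opt black — skip
    parser gray
      parser→auth: auth is gray → back edge
First back edge: parser → auth.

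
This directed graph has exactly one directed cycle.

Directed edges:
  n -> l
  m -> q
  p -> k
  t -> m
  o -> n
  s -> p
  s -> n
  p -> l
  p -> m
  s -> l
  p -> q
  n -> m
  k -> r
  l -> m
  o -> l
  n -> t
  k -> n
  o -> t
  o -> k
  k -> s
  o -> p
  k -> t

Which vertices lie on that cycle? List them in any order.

k, p, s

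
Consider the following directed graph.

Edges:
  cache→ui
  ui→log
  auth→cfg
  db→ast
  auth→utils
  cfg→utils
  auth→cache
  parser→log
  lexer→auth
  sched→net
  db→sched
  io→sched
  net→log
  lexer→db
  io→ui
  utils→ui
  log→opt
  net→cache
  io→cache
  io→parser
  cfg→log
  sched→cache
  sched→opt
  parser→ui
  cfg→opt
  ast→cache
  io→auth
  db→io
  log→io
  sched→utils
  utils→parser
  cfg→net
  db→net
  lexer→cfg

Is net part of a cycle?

Yes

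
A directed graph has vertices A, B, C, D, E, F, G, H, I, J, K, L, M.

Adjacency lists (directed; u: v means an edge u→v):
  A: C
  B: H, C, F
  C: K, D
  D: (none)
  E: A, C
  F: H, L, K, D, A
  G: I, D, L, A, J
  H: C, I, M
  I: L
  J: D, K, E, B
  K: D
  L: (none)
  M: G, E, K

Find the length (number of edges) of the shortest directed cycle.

For each vertex v, BFS finds the shortest path from v back to v.
The shortest such closed walk is J → B → H → M → G → J, length 5.

5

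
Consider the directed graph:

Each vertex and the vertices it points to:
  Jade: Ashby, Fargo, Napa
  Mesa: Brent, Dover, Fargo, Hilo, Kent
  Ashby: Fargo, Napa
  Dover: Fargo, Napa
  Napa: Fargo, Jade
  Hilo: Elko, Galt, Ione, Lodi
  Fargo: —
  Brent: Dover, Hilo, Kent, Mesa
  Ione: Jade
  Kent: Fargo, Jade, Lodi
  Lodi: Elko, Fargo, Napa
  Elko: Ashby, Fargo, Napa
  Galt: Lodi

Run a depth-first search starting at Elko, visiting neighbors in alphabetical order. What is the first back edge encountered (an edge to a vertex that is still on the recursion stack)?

DFS from Elko (visiting neighbors in alphabetical order); mark gray on enter, black on exit:
Elko gray
  Ashby gray
    Fargo gray
    Fargo black
    Napa gray
      Napa→Fargo: Fargo black — skip
      Jade gray
        Jade→Ashby: Ashby is gray → back edge
First back edge: Jade → Ashby.

Jade→Ashby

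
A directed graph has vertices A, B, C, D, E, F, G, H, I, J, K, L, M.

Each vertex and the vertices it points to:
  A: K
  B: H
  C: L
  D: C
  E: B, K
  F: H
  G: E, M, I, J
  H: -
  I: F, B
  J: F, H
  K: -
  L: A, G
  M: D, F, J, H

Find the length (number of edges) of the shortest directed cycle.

For each vertex v, BFS finds the shortest path from v back to v.
The shortest such closed walk is C → L → G → M → D → C, length 5.

5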